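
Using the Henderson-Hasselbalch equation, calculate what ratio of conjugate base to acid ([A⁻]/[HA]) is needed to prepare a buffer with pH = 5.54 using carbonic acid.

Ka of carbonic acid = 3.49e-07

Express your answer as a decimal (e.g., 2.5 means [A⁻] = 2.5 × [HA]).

pKa = -log(3.49e-07) = 6.4572. pH = pKa + log([A⁻]/[HA]), so log([A⁻]/[HA]) = pH − pKa = 5.54 − 6.4572 = -0.9172. [A⁻]/[HA] = 10^(-0.9172) = 0.121

[A⁻]/[HA] = 0.121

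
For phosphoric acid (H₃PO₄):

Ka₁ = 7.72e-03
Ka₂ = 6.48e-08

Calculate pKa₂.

pKa₂ = -log(Ka₂) = -log(6.48e-08) = 7.19.

pK_{a2} = 7.19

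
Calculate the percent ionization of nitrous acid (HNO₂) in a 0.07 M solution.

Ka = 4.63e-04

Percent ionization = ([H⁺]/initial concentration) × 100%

Using Ka equilibrium: x² + Ka×x - Ka×C = 0. Solving: [H⁺] = 5.4662e-03. Percent = (5.4662e-03/0.07) × 100

Percent ionization = 7.81%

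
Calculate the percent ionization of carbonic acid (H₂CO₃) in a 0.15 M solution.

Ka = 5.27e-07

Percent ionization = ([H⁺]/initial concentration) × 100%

Using Ka equilibrium: x² + Ka×x - Ka×C = 0. Solving: [H⁺] = 2.8089e-04. Percent = (2.8089e-04/0.15) × 100

Percent ionization = 0.187%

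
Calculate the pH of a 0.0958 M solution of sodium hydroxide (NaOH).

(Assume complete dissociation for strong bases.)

[OH⁻] = 0.0958 M for strong base. pOH = -log[OH⁻] = 1.02, pH = 14 - pOH

pH = 12.98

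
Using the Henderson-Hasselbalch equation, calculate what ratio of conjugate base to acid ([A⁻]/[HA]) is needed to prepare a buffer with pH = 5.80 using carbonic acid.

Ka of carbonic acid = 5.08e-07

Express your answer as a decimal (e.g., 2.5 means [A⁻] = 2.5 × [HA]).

pKa = -log(5.08e-07) = 6.2941. pH = pKa + log([A⁻]/[HA]), so log([A⁻]/[HA]) = pH − pKa = 5.80 − 6.2941 = -0.4941. [A⁻]/[HA] = 10^(-0.4941) = 0.321

[A⁻]/[HA] = 0.321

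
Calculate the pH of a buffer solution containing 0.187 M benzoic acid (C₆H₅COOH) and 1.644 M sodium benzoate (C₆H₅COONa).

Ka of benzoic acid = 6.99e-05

pKa = -log(6.99e-05) = 4.16. pH = pKa + log([A⁻]/[HA]) = 4.16 + log(1.644/0.187)

pH = 5.10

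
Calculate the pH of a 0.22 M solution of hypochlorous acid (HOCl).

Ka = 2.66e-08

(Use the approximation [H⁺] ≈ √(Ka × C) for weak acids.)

[H⁺] = √(Ka × C) = √(2.66e-08 × 0.22) = 7.6498e-05. pH = -log(7.6498e-05)

pH = 4.12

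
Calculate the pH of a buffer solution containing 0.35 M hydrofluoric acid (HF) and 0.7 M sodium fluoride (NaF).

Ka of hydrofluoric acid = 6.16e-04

pKa = -log(6.16e-04) = 3.21. pH = pKa + log([A⁻]/[HA]) = 3.21 + log(0.7/0.35)

pH = 3.51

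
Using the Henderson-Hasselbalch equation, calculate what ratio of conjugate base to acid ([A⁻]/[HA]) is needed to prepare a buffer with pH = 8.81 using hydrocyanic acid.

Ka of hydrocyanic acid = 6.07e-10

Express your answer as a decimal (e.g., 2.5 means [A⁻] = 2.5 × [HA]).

pKa = -log(6.07e-10) = 9.2168. pH = pKa + log([A⁻]/[HA]), so log([A⁻]/[HA]) = pH − pKa = 8.81 − 9.2168 = -0.4068. [A⁻]/[HA] = 10^(-0.4068) = 0.392

[A⁻]/[HA] = 0.392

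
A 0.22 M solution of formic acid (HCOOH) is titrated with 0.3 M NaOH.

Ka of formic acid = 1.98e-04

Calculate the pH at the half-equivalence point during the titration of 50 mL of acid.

At half-equivalence [HA] = [A⁻], so Henderson-Hasselbalch gives pH = pKa = -log(1.98e-04) = 3.70.

pH = pKa = 3.70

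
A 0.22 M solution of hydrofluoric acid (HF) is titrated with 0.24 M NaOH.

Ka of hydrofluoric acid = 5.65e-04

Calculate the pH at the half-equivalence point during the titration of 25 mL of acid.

At half-equivalence [HA] = [A⁻], so Henderson-Hasselbalch gives pH = pKa = -log(5.65e-04) = 3.25.

pH = pKa = 3.25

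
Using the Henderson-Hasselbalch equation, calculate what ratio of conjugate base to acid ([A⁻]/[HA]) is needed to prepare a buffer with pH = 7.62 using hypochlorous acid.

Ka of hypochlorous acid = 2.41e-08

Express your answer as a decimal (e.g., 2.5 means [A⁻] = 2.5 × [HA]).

pKa = -log(2.41e-08) = 7.6180. pH = pKa + log([A⁻]/[HA]), so log([A⁻]/[HA]) = pH − pKa = 7.62 − 7.6180 = 0.0020. [A⁻]/[HA] = 10^(0.0020) = 1.00

[A⁻]/[HA] = 1.00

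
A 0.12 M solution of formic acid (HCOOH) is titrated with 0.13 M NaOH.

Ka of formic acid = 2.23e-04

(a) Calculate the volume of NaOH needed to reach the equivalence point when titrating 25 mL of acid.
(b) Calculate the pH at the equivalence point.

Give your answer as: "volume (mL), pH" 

moles acid = 0.12 × 25/1000 = 0.003 mol; V_base = moles/0.13 × 1000 = 23.1 mL. At equivalence only the conjugate base is present: [A⁻] = 0.003/0.048 = 6.2400e-02 M. Kb = Kw/Ka = 4.48e-11; [OH⁻] = √(Kb × [A⁻]) = 1.6728e-06; pOH = 5.78; pH = 14 - pOH = 8.22.

V = 23.1 mL, pH = 8.22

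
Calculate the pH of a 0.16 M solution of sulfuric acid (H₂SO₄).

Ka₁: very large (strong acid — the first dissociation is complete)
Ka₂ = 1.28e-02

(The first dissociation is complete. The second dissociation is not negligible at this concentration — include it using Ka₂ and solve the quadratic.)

First dissociation is complete: [H⁺]₀ = [HSO₄⁻]₀ = C = 0.16 M. Second dissociation HSO₄⁻ ⇌ H⁺ + SO₄²⁻: let x = [SO₄²⁻]. Ka₂ = (C + x)·x / (C − x) = 1.28e-02 → x² + (C + Ka₂)·x − Ka₂·C = 0 → x² + 0.17280·x − 2.048e-03 = 0. x = (−0.17280 + √(0.17280² + 4 × 2.048e-03)) / 2 = 1.1134e-02 M. [H⁺] = C + x = 0.16 + 1.1134e-02 = 1.7113e-01 M. pH = -log(1.7113e-01) = 0.77.

pH = 0.77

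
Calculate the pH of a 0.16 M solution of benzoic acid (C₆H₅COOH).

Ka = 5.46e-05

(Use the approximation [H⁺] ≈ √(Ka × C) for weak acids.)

[H⁺] = √(Ka × C) = √(5.46e-05 × 0.16) = 2.9557e-03. pH = -log(2.9557e-03)

pH = 2.53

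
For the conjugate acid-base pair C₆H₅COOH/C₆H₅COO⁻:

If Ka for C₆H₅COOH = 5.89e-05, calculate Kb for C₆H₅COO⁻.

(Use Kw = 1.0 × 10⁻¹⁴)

For a conjugate pair Ka × Kb = Kw, so Kb = Kw/Ka = 1.0 × 10⁻¹⁴ / 5.89e-05 = 1.70e-10.

K_b = 1.70e-10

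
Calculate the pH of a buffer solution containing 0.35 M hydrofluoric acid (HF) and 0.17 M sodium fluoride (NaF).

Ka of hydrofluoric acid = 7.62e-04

pKa = -log(7.62e-04) = 3.12. pH = pKa + log([A⁻]/[HA]) = 3.12 + log(0.17/0.35)

pH = 2.80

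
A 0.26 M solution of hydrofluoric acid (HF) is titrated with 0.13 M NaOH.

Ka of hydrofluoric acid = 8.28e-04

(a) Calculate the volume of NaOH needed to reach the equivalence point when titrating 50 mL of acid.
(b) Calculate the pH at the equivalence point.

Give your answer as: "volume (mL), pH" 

moles acid = 0.26 × 50/1000 = 0.013 mol; V_base = moles/0.13 × 1000 = 100.0 mL. At equivalence only the conjugate base is present: [A⁻] = 0.013/0.150 = 8.6667e-02 M. Kb = Kw/Ka = 1.21e-11; [OH⁻] = √(Kb × [A⁻]) = 1.0231e-06; pOH = 5.99; pH = 14 - pOH = 8.01.

V = 100.0 mL, pH = 8.01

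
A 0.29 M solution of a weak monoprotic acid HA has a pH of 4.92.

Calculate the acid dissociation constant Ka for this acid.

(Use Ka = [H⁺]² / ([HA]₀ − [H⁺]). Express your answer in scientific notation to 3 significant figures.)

[H⁺] = 10^(−pH) = 10^(−4.92) = 1.202e-05 M. For HA ⇌ H⁺ + A⁻, Ka = [H⁺][A⁻]/[HA] = [H⁺]² / ([HA]₀ − [H⁺]) = (1.202e-05)² / (0.29 − 1.202e-05) = 4.98e-10.

K_a = 4.98e-10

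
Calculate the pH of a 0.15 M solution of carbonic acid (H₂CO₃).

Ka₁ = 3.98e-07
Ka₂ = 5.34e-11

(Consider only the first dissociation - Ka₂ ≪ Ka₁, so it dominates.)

First dissociation dominates. From Ka₁ = [H⁺][HA⁻]/[H₂A], x² + Ka₁·x − Ka₁·C = 0 with C = 0.15 M and Ka₁ = 3.98e-07. Solving: [H⁺] = (−Ka₁ + √(Ka₁² + 4·Ka₁·C)) / 2 = 2.4414e-04 M. pH = -log(2.4414e-04) = 3.61.

pH = 3.61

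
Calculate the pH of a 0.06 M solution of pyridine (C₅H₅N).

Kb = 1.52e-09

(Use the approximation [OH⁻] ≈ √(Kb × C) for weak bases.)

[OH⁻] = √(Kb × C) = √(1.52e-09 × 0.06) = 9.5499e-06. pOH = 5.02, pH = 14 - pOH

pH = 8.98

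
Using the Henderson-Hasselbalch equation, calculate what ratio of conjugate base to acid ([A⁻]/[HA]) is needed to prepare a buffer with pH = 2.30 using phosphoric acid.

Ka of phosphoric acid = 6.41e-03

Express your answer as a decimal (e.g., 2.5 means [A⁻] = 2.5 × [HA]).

pKa = -log(6.41e-03) = 2.1931. pH = pKa + log([A⁻]/[HA]), so log([A⁻]/[HA]) = pH − pKa = 2.30 − 2.1931 = 0.1069. [A⁻]/[HA] = 10^(0.1069) = 1.28

[A⁻]/[HA] = 1.28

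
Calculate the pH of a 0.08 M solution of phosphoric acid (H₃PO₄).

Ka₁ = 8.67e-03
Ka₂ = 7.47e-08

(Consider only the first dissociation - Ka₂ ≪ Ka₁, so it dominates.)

First dissociation dominates. From Ka₁ = [H⁺][HA⁻]/[H₂A], x² + Ka₁·x − Ka₁·C = 0 with C = 0.08 M and Ka₁ = 8.67e-03. Solving: [H⁺] = (−Ka₁ + √(Ka₁² + 4·Ka₁·C)) / 2 = 2.2356e-02 M. pH = -log(2.2356e-02) = 1.65.

pH = 1.65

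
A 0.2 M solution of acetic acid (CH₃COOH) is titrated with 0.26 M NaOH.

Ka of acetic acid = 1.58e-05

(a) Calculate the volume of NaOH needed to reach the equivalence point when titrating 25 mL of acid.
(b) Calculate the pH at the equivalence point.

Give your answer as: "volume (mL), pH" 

moles acid = 0.2 × 25/1000 = 0.005 mol; V_base = moles/0.26 × 1000 = 19.2 mL. At equivalence only the conjugate base is present: [A⁻] = 0.005/0.044 = 1.1304e-01 M. Kb = Kw/Ka = 6.33e-10; [OH⁻] = √(Kb × [A⁻]) = 8.4585e-06; pOH = 5.07; pH = 14 - pOH = 8.93.

V = 19.2 mL, pH = 8.93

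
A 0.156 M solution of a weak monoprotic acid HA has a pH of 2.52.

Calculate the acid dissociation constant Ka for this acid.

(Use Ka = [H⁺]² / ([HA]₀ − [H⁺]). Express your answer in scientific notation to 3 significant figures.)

[H⁺] = 10^(−pH) = 10^(−2.52) = 3.020e-03 M. For HA ⇌ H⁺ + A⁻, Ka = [H⁺][A⁻]/[HA] = [H⁺]² / ([HA]₀ − [H⁺]) = (3.020e-03)² / (0.156 − 3.020e-03) = 5.96e-05.

K_a = 5.96e-05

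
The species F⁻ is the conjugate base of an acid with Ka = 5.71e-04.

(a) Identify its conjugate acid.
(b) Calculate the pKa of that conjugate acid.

(a) The conjugate acid is formed by adding one H⁺ to F⁻, giving HF. (b) pKa = -log(Ka) = -log(5.71e-04) = 3.24.

Conjugate acid: HF; pK_a = 3.24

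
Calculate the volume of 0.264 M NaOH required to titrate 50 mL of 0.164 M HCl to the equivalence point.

At equivalence: moles acid = moles base. moles HCl = 0.164 × 50/1000 = 0.0082 mol. V_base = moles / 0.264 × 1000 = 31.1 mL.

V_{base} = 31.1 mL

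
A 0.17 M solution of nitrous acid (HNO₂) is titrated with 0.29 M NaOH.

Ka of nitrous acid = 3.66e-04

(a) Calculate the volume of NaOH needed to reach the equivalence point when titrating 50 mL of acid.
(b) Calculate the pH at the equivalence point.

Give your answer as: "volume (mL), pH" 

moles acid = 0.17 × 50/1000 = 0.0085 mol; V_base = moles/0.29 × 1000 = 29.3 mL. At equivalence only the conjugate base is present: [A⁻] = 0.0085/0.079 = 1.0717e-01 M. Kb = Kw/Ka = 2.73e-11; [OH⁻] = √(Kb × [A⁻]) = 1.7112e-06; pOH = 5.77; pH = 14 - pOH = 8.23.

V = 29.3 mL, pH = 8.23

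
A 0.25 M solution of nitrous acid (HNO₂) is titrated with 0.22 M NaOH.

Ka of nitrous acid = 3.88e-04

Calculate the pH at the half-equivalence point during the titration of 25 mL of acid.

At half-equivalence [HA] = [A⁻], so Henderson-Hasselbalch gives pH = pKa = -log(3.88e-04) = 3.41.

pH = pKa = 3.41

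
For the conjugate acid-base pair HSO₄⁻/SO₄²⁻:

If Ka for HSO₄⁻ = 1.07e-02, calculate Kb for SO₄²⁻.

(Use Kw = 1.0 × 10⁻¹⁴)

For a conjugate pair Ka × Kb = Kw, so Kb = Kw/Ka = 1.0 × 10⁻¹⁴ / 1.07e-02 = 9.35e-13.

K_b = 9.35e-13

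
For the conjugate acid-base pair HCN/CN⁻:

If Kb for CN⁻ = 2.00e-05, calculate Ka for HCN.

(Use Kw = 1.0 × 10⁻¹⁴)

For a conjugate pair Ka × Kb = Kw, so Ka = Kw/Kb = 1.0 × 10⁻¹⁴ / 2.00e-05 = 5.00e-10.

K_a = 5.00e-10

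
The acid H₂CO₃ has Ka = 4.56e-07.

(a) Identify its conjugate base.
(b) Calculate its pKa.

(a) The conjugate base is formed by removing one H⁺ from H₂CO₃, giving HCO₃⁻. (b) pKa = -log(Ka) = -log(4.56e-07) = 6.34.

Conjugate base: HCO₃⁻; pK_a = 6.34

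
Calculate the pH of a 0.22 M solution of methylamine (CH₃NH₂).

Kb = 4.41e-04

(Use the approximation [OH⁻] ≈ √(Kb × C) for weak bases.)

[OH⁻] = √(Kb × C) = √(4.41e-04 × 0.22) = 9.8499e-03. pOH = 2.01, pH = 14 - pOH

pH = 11.99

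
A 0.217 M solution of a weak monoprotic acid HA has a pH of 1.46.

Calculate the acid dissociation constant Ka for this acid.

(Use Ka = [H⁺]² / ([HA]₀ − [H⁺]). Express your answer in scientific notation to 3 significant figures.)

[H⁺] = 10^(−pH) = 10^(−1.46) = 3.467e-02 M. For HA ⇌ H⁺ + A⁻, Ka = [H⁺][A⁻]/[HA] = [H⁺]² / ([HA]₀ − [H⁺]) = (3.467e-02)² / (0.217 − 3.467e-02) = 6.59e-03.

K_a = 6.59e-03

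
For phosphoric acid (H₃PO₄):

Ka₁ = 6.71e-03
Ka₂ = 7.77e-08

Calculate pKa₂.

pKa₂ = -log(Ka₂) = -log(7.77e-08) = 7.11.

pK_{a2} = 7.11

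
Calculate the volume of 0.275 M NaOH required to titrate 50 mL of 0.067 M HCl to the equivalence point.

At equivalence: moles acid = moles base. moles HCl = 0.067 × 50/1000 = 0.00335 mol. V_base = moles / 0.275 × 1000 = 12.2 mL.

V_{base} = 12.2 mL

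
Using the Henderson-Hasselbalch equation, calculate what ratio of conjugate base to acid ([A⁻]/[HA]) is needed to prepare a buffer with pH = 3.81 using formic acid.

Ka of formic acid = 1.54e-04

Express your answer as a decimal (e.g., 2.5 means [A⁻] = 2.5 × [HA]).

pKa = -log(1.54e-04) = 3.8125. pH = pKa + log([A⁻]/[HA]), so log([A⁻]/[HA]) = pH − pKa = 3.81 − 3.8125 = -0.0025. [A⁻]/[HA] = 10^(-0.0025) = 0.994

[A⁻]/[HA] = 0.994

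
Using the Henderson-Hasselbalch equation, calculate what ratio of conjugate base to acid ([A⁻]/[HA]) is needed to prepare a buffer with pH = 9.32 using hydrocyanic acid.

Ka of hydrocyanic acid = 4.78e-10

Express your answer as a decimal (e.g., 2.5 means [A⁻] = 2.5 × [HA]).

pKa = -log(4.78e-10) = 9.3206. pH = pKa + log([A⁻]/[HA]), so log([A⁻]/[HA]) = pH − pKa = 9.32 − 9.3206 = -0.0006. [A⁻]/[HA] = 10^(-0.0006) = 0.999

[A⁻]/[HA] = 0.999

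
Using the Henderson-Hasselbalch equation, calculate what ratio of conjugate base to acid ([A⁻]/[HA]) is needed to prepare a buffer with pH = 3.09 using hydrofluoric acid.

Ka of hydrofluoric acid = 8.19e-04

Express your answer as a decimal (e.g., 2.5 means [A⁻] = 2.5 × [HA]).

pKa = -log(8.19e-04) = 3.0867. pH = pKa + log([A⁻]/[HA]), so log([A⁻]/[HA]) = pH − pKa = 3.09 − 3.0867 = 0.0033. [A⁻]/[HA] = 10^(0.0033) = 1.01

[A⁻]/[HA] = 1.01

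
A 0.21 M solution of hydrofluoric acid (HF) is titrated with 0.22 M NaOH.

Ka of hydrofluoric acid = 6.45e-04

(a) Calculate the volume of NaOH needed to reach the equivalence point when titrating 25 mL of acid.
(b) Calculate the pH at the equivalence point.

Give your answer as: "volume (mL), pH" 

moles acid = 0.21 × 25/1000 = 0.00525 mol; V_base = moles/0.22 × 1000 = 23.9 mL. At equivalence only the conjugate base is present: [A⁻] = 0.00525/0.049 = 1.0744e-01 M. Kb = Kw/Ka = 1.55e-11; [OH⁻] = √(Kb × [A⁻]) = 1.2906e-06; pOH = 5.89; pH = 14 - pOH = 8.11.

V = 23.9 mL, pH = 8.11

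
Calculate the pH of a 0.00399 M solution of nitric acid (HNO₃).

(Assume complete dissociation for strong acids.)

[H⁺] = 0.00399 M for strong acid. pH = -log[H⁺] = -log(0.00399)

pH = 2.40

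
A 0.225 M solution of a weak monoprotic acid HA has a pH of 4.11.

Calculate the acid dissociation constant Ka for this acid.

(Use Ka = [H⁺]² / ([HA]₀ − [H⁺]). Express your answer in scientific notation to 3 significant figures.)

[H⁺] = 10^(−pH) = 10^(−4.11) = 7.762e-05 M. For HA ⇌ H⁺ + A⁻, Ka = [H⁺][A⁻]/[HA] = [H⁺]² / ([HA]₀ − [H⁺]) = (7.762e-05)² / (0.225 − 7.762e-05) = 2.68e-08.

K_a = 2.68e-08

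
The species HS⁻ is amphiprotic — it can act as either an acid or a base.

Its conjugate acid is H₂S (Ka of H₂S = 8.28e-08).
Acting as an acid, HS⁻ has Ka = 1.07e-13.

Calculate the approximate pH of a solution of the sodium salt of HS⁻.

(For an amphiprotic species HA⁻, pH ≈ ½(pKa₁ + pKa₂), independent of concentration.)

pKa₁ = -log(8.28e-08) = 7.08; pKa₂ = -log(1.07e-13) = 12.97. For an amphiprotic species, pH ≈ ½(pKa₁ + pKa₂) = ½(7.08 + 12.97) = 10.03.

pH = 10.03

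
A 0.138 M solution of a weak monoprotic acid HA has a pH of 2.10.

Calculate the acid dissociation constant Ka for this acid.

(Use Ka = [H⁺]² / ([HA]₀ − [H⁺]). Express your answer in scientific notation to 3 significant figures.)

[H⁺] = 10^(−pH) = 10^(−2.10) = 7.943e-03 M. For HA ⇌ H⁺ + A⁻, Ka = [H⁺][A⁻]/[HA] = [H⁺]² / ([HA]₀ − [H⁺]) = (7.943e-03)² / (0.138 − 7.943e-03) = 4.85e-04.

K_a = 4.85e-04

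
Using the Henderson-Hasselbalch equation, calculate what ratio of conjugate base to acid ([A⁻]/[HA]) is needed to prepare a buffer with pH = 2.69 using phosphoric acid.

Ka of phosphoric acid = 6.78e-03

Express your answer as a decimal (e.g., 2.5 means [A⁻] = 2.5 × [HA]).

pKa = -log(6.78e-03) = 2.1688. pH = pKa + log([A⁻]/[HA]), so log([A⁻]/[HA]) = pH − pKa = 2.69 − 2.1688 = 0.5212. [A⁻]/[HA] = 10^(0.5212) = 3.32

[A⁻]/[HA] = 3.32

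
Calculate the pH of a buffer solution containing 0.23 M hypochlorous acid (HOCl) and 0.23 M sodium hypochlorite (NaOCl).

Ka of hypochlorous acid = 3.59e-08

pKa = -log(3.59e-08) = 7.44. pH = pKa + log([A⁻]/[HA]) = 7.44 + log(0.23/0.23)

pH = 7.44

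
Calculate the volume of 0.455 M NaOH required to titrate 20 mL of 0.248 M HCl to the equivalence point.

At equivalence: moles acid = moles base. moles HCl = 0.248 × 20/1000 = 0.00496 mol. V_base = moles / 0.455 × 1000 = 10.9 mL.

V_{base} = 10.9 mL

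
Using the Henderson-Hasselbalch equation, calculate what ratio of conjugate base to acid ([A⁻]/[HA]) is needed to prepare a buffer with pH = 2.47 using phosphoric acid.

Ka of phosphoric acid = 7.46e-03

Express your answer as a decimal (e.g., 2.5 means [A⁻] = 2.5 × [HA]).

pKa = -log(7.46e-03) = 2.1273. pH = pKa + log([A⁻]/[HA]), so log([A⁻]/[HA]) = pH − pKa = 2.47 − 2.1273 = 0.3427. [A⁻]/[HA] = 10^(0.3427) = 2.20

[A⁻]/[HA] = 2.20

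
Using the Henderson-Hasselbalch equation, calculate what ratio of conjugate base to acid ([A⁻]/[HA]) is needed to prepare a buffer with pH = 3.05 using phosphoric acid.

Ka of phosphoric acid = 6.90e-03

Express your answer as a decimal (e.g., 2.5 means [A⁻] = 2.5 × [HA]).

pKa = -log(6.90e-03) = 2.1612. pH = pKa + log([A⁻]/[HA]), so log([A⁻]/[HA]) = pH − pKa = 3.05 − 2.1612 = 0.8888. [A⁻]/[HA] = 10^(0.8888) = 7.74

[A⁻]/[HA] = 7.74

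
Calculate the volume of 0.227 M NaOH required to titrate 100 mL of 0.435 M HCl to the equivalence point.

At equivalence: moles acid = moles base. moles HCl = 0.435 × 100/1000 = 0.0435 mol. V_base = moles / 0.227 × 1000 = 191.6 mL.

V_{base} = 191.6 mL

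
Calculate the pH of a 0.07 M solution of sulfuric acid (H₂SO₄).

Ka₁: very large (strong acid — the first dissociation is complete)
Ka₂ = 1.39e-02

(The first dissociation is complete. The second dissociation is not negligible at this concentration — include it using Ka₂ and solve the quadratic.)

First dissociation is complete: [H⁺]₀ = [HSO₄⁻]₀ = C = 0.07 M. Second dissociation HSO₄⁻ ⇌ H⁺ + SO₄²⁻: let x = [SO₄²⁻]. Ka₂ = (C + x)·x / (C − x) = 1.39e-02 → x² + (C + Ka₂)·x − Ka₂·C = 0 → x² + 0.08390·x − 9.730e-04 = 0. x = (−0.08390 + √(0.08390² + 4 × 9.730e-04)) / 2 = 1.0326e-02 M. [H⁺] = C + x = 0.07 + 1.0326e-02 = 8.0326e-02 M. pH = -log(8.0326e-02) = 1.10.

pH = 1.10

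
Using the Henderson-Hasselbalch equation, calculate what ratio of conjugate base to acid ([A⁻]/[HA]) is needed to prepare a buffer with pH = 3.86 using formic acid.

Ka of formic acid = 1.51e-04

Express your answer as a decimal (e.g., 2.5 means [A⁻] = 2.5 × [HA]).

pKa = -log(1.51e-04) = 3.8210. pH = pKa + log([A⁻]/[HA]), so log([A⁻]/[HA]) = pH − pKa = 3.86 − 3.8210 = 0.0390. [A⁻]/[HA] = 10^(0.0390) = 1.09

[A⁻]/[HA] = 1.09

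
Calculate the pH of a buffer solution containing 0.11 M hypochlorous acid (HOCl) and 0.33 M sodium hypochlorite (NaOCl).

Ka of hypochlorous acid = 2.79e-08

pKa = -log(2.79e-08) = 7.55. pH = pKa + log([A⁻]/[HA]) = 7.55 + log(0.33/0.11)

pH = 8.03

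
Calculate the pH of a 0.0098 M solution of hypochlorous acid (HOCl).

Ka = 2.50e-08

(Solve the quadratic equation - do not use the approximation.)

x² + Ka×x - Ka×C = 0. Using quadratic formula: [H⁺] = 1.5640e-05

pH = 4.81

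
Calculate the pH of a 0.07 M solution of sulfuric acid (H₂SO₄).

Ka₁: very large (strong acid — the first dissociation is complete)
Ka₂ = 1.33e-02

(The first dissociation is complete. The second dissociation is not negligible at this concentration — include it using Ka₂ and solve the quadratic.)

First dissociation is complete: [H⁺]₀ = [HSO₄⁻]₀ = C = 0.07 M. Second dissociation HSO₄⁻ ⇌ H⁺ + SO₄²⁻: let x = [SO₄²⁻]. Ka₂ = (C + x)·x / (C − x) = 1.33e-02 → x² + (C + Ka₂)·x − Ka₂·C = 0 → x² + 0.08330·x − 9.310e-04 = 0. x = (−0.08330 + √(0.08330² + 4 × 9.310e-04)) / 2 = 9.9806e-03 M. [H⁺] = C + x = 0.07 + 9.9806e-03 = 7.9981e-02 M. pH = -log(7.9981e-02) = 1.10.

pH = 1.10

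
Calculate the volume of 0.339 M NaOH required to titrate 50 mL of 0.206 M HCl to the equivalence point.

At equivalence: moles acid = moles base. moles HCl = 0.206 × 50/1000 = 0.0103 mol. V_base = moles / 0.339 × 1000 = 30.4 mL.

V_{base} = 30.4 mL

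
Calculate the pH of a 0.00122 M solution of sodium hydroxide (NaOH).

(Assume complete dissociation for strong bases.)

[OH⁻] = 0.00122 M for strong base. pOH = -log[OH⁻] = 2.91, pH = 14 - pOH

pH = 11.09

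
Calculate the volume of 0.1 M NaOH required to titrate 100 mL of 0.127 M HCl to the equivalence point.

At equivalence: moles acid = moles base. moles HCl = 0.127 × 100/1000 = 0.0127 mol. V_base = moles / 0.1 × 1000 = 127.0 mL.

V_{base} = 127.0 mL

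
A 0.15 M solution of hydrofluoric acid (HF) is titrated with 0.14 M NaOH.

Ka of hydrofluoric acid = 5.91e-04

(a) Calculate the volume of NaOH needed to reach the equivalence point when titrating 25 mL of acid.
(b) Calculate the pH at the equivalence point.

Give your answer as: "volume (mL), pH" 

moles acid = 0.15 × 25/1000 = 0.00375 mol; V_base = moles/0.14 × 1000 = 26.8 mL. At equivalence only the conjugate base is present: [A⁻] = 0.00375/0.052 = 7.2414e-02 M. Kb = Kw/Ka = 1.69e-11; [OH⁻] = √(Kb × [A⁻]) = 1.1069e-06; pOH = 5.96; pH = 14 - pOH = 8.04.

V = 26.8 mL, pH = 8.04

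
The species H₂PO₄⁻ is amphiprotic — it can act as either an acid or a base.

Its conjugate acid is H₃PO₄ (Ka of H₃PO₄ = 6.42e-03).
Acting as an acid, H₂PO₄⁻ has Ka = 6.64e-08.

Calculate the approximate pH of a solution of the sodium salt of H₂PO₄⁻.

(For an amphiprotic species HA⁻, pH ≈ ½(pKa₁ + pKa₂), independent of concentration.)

pKa₁ = -log(6.42e-03) = 2.19; pKa₂ = -log(6.64e-08) = 7.18. For an amphiprotic species, pH ≈ ½(pKa₁ + pKa₂) = ½(2.19 + 7.18) = 4.69.

pH = 4.69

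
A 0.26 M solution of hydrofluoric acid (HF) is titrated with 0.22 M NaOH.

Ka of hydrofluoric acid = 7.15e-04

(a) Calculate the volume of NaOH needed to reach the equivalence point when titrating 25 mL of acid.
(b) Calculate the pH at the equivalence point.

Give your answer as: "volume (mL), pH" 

moles acid = 0.26 × 25/1000 = 0.0065 mol; V_base = moles/0.22 × 1000 = 29.5 mL. At equivalence only the conjugate base is present: [A⁻] = 0.0065/0.055 = 1.1917e-01 M. Kb = Kw/Ka = 1.40e-11; [OH⁻] = √(Kb × [A⁻]) = 1.2910e-06; pOH = 5.89; pH = 14 - pOH = 8.11.

V = 29.5 mL, pH = 8.11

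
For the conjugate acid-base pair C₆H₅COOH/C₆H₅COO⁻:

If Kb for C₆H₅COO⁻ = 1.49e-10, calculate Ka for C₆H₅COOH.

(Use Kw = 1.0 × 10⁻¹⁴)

For a conjugate pair Ka × Kb = Kw, so Ka = Kw/Kb = 1.0 × 10⁻¹⁴ / 1.49e-10 = 6.71e-05.

K_a = 6.71e-05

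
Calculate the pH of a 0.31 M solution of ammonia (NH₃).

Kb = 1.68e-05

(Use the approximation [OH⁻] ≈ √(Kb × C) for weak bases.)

[OH⁻] = √(Kb × C) = √(1.68e-05 × 0.31) = 2.2821e-03. pOH = 2.64, pH = 14 - pOH

pH = 11.36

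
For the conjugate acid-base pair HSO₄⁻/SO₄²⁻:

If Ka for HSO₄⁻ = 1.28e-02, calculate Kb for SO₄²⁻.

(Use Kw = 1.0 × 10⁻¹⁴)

For a conjugate pair Ka × Kb = Kw, so Kb = Kw/Ka = 1.0 × 10⁻¹⁴ / 1.28e-02 = 7.81e-13.

K_b = 7.81e-13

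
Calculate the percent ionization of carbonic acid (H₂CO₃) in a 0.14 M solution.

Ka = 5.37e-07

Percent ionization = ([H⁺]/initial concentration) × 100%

Using Ka equilibrium: x² + Ka×x - Ka×C = 0. Solving: [H⁺] = 2.7392e-04. Percent = (2.7392e-04/0.14) × 100

Percent ionization = 0.196%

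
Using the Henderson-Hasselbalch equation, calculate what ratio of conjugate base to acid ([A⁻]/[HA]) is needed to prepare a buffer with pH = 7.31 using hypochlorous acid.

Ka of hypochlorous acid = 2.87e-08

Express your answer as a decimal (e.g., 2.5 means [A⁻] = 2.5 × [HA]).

pKa = -log(2.87e-08) = 7.5421. pH = pKa + log([A⁻]/[HA]), so log([A⁻]/[HA]) = pH − pKa = 7.31 − 7.5421 = -0.2321. [A⁻]/[HA] = 10^(-0.2321) = 0.586

[A⁻]/[HA] = 0.586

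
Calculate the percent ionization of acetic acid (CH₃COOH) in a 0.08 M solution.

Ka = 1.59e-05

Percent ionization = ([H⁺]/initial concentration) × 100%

Using Ka equilibrium: x² + Ka×x - Ka×C = 0. Solving: [H⁺] = 1.1199e-03. Percent = (1.1199e-03/0.08) × 100

Percent ionization = 1.4%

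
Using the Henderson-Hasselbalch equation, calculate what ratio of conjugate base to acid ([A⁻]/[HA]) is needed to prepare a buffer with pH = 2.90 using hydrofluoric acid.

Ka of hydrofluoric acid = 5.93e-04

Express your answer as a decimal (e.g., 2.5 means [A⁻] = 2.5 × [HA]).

pKa = -log(5.93e-04) = 3.2269. pH = pKa + log([A⁻]/[HA]), so log([A⁻]/[HA]) = pH − pKa = 2.90 − 3.2269 = -0.3269. [A⁻]/[HA] = 10^(-0.3269) = 0.471

[A⁻]/[HA] = 0.471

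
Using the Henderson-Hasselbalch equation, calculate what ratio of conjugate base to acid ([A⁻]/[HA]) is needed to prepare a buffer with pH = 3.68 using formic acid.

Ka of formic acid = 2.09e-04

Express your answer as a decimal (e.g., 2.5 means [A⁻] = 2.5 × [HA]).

pKa = -log(2.09e-04) = 3.6799. pH = pKa + log([A⁻]/[HA]), so log([A⁻]/[HA]) = pH − pKa = 3.68 − 3.6799 = 0.0001. [A⁻]/[HA] = 10^(0.0001) = 1.00

[A⁻]/[HA] = 1.00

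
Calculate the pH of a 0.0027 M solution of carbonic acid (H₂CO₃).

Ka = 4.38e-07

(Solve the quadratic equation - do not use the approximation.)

x² + Ka×x - Ka×C = 0. Using quadratic formula: [H⁺] = 3.4171e-05

pH = 4.47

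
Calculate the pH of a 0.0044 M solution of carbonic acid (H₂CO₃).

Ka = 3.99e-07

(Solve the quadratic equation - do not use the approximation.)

x² + Ka×x - Ka×C = 0. Using quadratic formula: [H⁺] = 4.1701e-05

pH = 4.38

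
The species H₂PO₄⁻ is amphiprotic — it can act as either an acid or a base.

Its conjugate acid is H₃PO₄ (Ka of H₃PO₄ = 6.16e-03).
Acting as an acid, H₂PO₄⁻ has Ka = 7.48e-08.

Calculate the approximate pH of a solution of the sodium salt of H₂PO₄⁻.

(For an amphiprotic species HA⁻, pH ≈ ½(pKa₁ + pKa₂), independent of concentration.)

pKa₁ = -log(6.16e-03) = 2.21; pKa₂ = -log(7.48e-08) = 7.13. For an amphiprotic species, pH ≈ ½(pKa₁ + pKa₂) = ½(2.21 + 7.13) = 4.67.

pH = 4.67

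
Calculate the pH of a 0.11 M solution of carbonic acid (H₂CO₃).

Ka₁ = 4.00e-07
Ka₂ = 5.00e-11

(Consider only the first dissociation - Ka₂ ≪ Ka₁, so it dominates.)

First dissociation dominates. From Ka₁ = [H⁺][HA⁻]/[H₂A], x² + Ka₁·x − Ka₁·C = 0 with C = 0.11 M and Ka₁ = 4.00e-07. Solving: [H⁺] = (−Ka₁ + √(Ka₁² + 4·Ka₁·C)) / 2 = 2.0956e-04 M. pH = -log(2.0956e-04) = 3.68.

pH = 3.68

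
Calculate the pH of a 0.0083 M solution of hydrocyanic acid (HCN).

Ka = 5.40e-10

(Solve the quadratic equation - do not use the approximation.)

x² + Ka×x - Ka×C = 0. Using quadratic formula: [H⁺] = 2.1168e-06

pH = 5.67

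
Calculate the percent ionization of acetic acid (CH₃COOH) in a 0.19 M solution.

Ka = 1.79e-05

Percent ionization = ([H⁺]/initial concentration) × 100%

Using Ka equilibrium: x² + Ka×x - Ka×C = 0. Solving: [H⁺] = 1.8353e-03. Percent = (1.8353e-03/0.19) × 100

Percent ionization = 0.966%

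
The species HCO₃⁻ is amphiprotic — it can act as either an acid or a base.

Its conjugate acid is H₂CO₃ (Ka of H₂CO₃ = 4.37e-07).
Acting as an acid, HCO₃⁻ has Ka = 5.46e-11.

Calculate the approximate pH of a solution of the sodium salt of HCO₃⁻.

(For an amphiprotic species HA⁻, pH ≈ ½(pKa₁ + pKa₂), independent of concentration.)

pKa₁ = -log(4.37e-07) = 6.36; pKa₂ = -log(5.46e-11) = 10.26. For an amphiprotic species, pH ≈ ½(pKa₁ + pKa₂) = ½(6.36 + 10.26) = 8.31.

pH = 8.31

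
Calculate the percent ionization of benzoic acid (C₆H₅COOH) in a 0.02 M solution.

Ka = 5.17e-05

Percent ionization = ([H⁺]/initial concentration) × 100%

Using Ka equilibrium: x² + Ka×x - Ka×C = 0. Solving: [H⁺] = 9.9134e-04. Percent = (9.9134e-04/0.02) × 100

Percent ionization = 4.96%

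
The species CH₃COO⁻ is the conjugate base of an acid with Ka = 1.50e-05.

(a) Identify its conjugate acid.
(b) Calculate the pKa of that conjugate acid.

(a) The conjugate acid is formed by adding one H⁺ to CH₃COO⁻, giving CH₃COOH. (b) pKa = -log(Ka) = -log(1.50e-05) = 4.82.

Conjugate acid: CH₃COOH; pK_a = 4.82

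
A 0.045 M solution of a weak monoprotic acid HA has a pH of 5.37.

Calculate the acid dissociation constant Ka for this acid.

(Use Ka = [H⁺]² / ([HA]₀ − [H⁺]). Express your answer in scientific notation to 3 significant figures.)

[H⁺] = 10^(−pH) = 10^(−5.37) = 4.266e-06 M. For HA ⇌ H⁺ + A⁻, Ka = [H⁺][A⁻]/[HA] = [H⁺]² / ([HA]₀ − [H⁺]) = (4.266e-06)² / (0.045 − 4.266e-06) = 4.04e-10.

K_a = 4.04e-10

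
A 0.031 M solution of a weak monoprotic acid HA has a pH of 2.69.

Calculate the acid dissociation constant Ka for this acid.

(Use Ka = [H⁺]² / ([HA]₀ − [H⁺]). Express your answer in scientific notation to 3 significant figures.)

[H⁺] = 10^(−pH) = 10^(−2.69) = 2.042e-03 M. For HA ⇌ H⁺ + A⁻, Ka = [H⁺][A⁻]/[HA] = [H⁺]² / ([HA]₀ − [H⁺]) = (2.042e-03)² / (0.031 − 2.042e-03) = 1.44e-04.

K_a = 1.44e-04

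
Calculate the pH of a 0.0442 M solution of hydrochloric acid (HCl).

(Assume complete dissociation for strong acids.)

[H⁺] = 0.0442 M for strong acid. pH = -log[H⁺] = -log(0.0442)

pH = 1.35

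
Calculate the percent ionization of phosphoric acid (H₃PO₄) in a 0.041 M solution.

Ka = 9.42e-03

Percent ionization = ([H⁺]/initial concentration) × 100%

Using Ka equilibrium: x² + Ka×x - Ka×C = 0. Solving: [H⁺] = 1.5499e-02. Percent = (1.5499e-02/0.041) × 100

Percent ionization = 37.8%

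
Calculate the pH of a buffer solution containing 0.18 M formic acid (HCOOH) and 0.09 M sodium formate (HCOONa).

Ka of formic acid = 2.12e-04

pKa = -log(2.12e-04) = 3.67. pH = pKa + log([A⁻]/[HA]) = 3.67 + log(0.09/0.18)

pH = 3.37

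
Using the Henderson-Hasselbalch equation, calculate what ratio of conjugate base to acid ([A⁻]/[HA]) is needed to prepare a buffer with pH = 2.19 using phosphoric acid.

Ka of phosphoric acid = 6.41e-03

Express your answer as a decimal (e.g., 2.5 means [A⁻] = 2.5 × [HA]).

pKa = -log(6.41e-03) = 2.1931. pH = pKa + log([A⁻]/[HA]), so log([A⁻]/[HA]) = pH − pKa = 2.19 − 2.1931 = -0.0031. [A⁻]/[HA] = 10^(-0.0031) = 0.993

[A⁻]/[HA] = 0.993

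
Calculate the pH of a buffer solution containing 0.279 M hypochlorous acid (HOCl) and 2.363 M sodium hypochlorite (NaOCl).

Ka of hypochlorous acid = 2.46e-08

pKa = -log(2.46e-08) = 7.61. pH = pKa + log([A⁻]/[HA]) = 7.61 + log(2.363/0.279)

pH = 8.54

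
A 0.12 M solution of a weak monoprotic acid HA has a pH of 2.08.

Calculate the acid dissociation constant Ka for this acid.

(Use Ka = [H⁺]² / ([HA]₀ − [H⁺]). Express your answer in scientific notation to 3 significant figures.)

[H⁺] = 10^(−pH) = 10^(−2.08) = 8.318e-03 M. For HA ⇌ H⁺ + A⁻, Ka = [H⁺][A⁻]/[HA] = [H⁺]² / ([HA]₀ − [H⁺]) = (8.318e-03)² / (0.12 − 8.318e-03) = 6.19e-04.

K_a = 6.19e-04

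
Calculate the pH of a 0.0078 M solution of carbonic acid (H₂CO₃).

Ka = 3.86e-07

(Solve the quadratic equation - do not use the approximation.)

x² + Ka×x - Ka×C = 0. Using quadratic formula: [H⁺] = 5.4678e-05

pH = 4.26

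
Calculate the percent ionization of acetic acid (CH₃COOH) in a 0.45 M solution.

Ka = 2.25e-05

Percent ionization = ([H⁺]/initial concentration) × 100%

Using Ka equilibrium: x² + Ka×x - Ka×C = 0. Solving: [H⁺] = 3.1708e-03. Percent = (3.1708e-03/0.45) × 100

Percent ionization = 0.705%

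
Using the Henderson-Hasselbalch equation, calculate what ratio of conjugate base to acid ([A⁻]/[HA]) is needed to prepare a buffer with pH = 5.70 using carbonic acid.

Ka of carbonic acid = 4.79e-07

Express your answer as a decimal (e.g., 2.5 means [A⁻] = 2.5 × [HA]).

pKa = -log(4.79e-07) = 6.3197. pH = pKa + log([A⁻]/[HA]), so log([A⁻]/[HA]) = pH − pKa = 5.70 − 6.3197 = -0.6197. [A⁻]/[HA] = 10^(-0.6197) = 0.240

[A⁻]/[HA] = 0.240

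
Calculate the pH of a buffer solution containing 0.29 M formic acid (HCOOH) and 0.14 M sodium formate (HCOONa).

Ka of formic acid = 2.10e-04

pKa = -log(2.10e-04) = 3.68. pH = pKa + log([A⁻]/[HA]) = 3.68 + log(0.14/0.29)

pH = 3.36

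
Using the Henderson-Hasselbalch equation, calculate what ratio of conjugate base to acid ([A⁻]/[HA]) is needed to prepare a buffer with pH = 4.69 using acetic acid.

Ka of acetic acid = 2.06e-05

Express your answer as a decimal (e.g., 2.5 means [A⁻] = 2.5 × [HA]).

pKa = -log(2.06e-05) = 4.6861. pH = pKa + log([A⁻]/[HA]), so log([A⁻]/[HA]) = pH − pKa = 4.69 − 4.6861 = 0.0039. [A⁻]/[HA] = 10^(0.0039) = 1.01

[A⁻]/[HA] = 1.01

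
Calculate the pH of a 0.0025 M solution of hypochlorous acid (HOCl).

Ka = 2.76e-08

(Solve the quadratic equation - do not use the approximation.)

x² + Ka×x - Ka×C = 0. Using quadratic formula: [H⁺] = 8.2928e-06

pH = 5.08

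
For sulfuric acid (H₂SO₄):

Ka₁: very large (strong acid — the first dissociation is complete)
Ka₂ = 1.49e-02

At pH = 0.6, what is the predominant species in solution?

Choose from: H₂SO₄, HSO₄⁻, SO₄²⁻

The first dissociation is complete, so H₂SO₄ itself is never the predominant species in water; pKa₂ = -log(1.49e-02) = 1.83. For a polyprotic acid the predominant species crosses at each pKa: below pKa_n the protonated form dominates, above it the deprotonated form does. At pH = 0.6, the predominant species is HSO₄⁻.

HSO₄⁻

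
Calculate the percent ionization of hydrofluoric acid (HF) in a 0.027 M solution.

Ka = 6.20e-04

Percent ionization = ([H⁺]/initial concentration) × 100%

Using Ka equilibrium: x² + Ka×x - Ka×C = 0. Solving: [H⁺] = 3.7932e-03. Percent = (3.7932e-03/0.027) × 100

Percent ionization = 14%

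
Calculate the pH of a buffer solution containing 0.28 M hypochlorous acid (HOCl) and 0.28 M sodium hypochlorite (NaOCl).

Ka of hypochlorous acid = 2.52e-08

pKa = -log(2.52e-08) = 7.60. pH = pKa + log([A⁻]/[HA]) = 7.60 + log(0.28/0.28)

pH = 7.60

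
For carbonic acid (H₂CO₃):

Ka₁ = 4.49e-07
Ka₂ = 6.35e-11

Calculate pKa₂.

pKa₂ = -log(Ka₂) = -log(6.35e-11) = 10.20.

pK_{a2} = 10.20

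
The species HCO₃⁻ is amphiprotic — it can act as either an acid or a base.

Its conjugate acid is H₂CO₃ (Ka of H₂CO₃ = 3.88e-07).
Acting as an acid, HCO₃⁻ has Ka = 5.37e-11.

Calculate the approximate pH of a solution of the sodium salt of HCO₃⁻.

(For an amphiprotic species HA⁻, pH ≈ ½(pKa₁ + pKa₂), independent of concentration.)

pKa₁ = -log(3.88e-07) = 6.41; pKa₂ = -log(5.37e-11) = 10.27. For an amphiprotic species, pH ≈ ½(pKa₁ + pKa₂) = ½(6.41 + 10.27) = 8.34.

pH = 8.34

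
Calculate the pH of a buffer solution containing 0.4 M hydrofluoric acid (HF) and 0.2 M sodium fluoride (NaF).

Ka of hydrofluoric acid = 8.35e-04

pKa = -log(8.35e-04) = 3.08. pH = pKa + log([A⁻]/[HA]) = 3.08 + log(0.2/0.4)

pH = 2.78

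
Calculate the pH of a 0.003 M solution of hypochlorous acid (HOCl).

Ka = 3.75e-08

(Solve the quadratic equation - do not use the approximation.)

x² + Ka×x - Ka×C = 0. Using quadratic formula: [H⁺] = 1.0588e-05

pH = 4.98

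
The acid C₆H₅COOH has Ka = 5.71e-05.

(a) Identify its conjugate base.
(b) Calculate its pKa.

(a) The conjugate base is formed by removing one H⁺ from C₆H₅COOH, giving C₆H₅COO⁻. (b) pKa = -log(Ka) = -log(5.71e-05) = 4.24.

Conjugate base: C₆H₅COO⁻; pK_a = 4.24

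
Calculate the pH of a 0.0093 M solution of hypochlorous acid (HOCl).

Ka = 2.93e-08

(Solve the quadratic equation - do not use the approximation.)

x² + Ka×x - Ka×C = 0. Using quadratic formula: [H⁺] = 1.6493e-05

pH = 4.78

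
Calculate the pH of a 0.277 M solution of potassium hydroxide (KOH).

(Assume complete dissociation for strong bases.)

[OH⁻] = 0.277 M for strong base. pOH = -log[OH⁻] = 0.56, pH = 14 - pOH

pH = 13.44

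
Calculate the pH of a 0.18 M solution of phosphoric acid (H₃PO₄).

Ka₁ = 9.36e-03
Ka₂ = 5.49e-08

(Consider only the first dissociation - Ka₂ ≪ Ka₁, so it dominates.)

First dissociation dominates. From Ka₁ = [H⁺][HA⁻]/[H₂A], x² + Ka₁·x − Ka₁·C = 0 with C = 0.18 M and Ka₁ = 9.36e-03. Solving: [H⁺] = (−Ka₁ + √(Ka₁² + 4·Ka₁·C)) / 2 = 3.6632e-02 M. pH = -log(3.6632e-02) = 1.44.

pH = 1.44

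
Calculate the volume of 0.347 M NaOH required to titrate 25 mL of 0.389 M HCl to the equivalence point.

At equivalence: moles acid = moles base. moles HCl = 0.389 × 25/1000 = 0.009725 mol. V_base = moles / 0.347 × 1000 = 28.0 mL.

V_{base} = 28.0 mL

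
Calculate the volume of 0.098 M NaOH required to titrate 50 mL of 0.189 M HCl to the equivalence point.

At equivalence: moles acid = moles base. moles HCl = 0.189 × 50/1000 = 0.00945 mol. V_base = moles / 0.098 × 1000 = 96.4 mL.

V_{base} = 96.4 mL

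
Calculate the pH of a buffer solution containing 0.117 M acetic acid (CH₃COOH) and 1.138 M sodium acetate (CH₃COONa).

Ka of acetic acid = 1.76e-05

pKa = -log(1.76e-05) = 4.75. pH = pKa + log([A⁻]/[HA]) = 4.75 + log(1.138/0.117)

pH = 5.74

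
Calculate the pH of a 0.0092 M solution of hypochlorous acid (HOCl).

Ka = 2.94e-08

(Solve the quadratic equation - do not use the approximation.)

x² + Ka×x - Ka×C = 0. Using quadratic formula: [H⁺] = 1.6432e-05

pH = 4.78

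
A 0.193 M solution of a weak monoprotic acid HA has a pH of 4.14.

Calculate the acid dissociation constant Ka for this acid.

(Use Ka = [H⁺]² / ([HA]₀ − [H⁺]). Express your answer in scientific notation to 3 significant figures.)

[H⁺] = 10^(−pH) = 10^(−4.14) = 7.244e-05 M. For HA ⇌ H⁺ + A⁻, Ka = [H⁺][A⁻]/[HA] = [H⁺]² / ([HA]₀ − [H⁺]) = (7.244e-05)² / (0.193 − 7.244e-05) = 2.72e-08.

K_a = 2.72e-08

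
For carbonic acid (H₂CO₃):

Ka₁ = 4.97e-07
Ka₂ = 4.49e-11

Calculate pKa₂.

pKa₂ = -log(Ka₂) = -log(4.49e-11) = 10.35.

pK_{a2} = 10.35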